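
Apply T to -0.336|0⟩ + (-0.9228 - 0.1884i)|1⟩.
-0.336|0⟩ + (-0.5193 - 0.7857i)|1⟩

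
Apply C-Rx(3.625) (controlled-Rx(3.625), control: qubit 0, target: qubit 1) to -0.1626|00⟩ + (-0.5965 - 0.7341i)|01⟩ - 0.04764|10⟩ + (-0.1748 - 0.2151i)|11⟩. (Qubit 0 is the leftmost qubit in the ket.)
-0.1626|00⟩ + (-0.5965 - 0.7341i)|01⟩ + (-0.1974 + 0.1697i)|10⟩ + (0.04184 + 0.09774i)|11⟩

C-Rx(3.625) leaves the control-|0⟩ kets |00⟩, |01⟩ unchanged and applies Rx(3.625) to qubit 1 on the control-|1⟩ pair (|10⟩, |11⟩).
Rx(3.625) = [[cos(θ/2), −i·sin(θ/2)], [−i·sin(θ/2), cos(θ/2)]]; θ = 3.625, cos(θ/2) ≈ -0.239357, sin(θ/2) ≈ 0.970932.
With a = amp(|10⟩) = -0.04764 and b = amp(|11⟩) = (-0.1748 - 0.2151i):
new amp(|10⟩) = (-0.239357)·a + (-0.970932i)·b = (-0.1974 + 0.1697i)
new amp(|11⟩) = (-0.970932i)·a + (-0.239357)·b = (0.04184 + 0.09774i)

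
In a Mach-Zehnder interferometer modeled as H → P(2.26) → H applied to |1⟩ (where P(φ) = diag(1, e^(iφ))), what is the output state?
(0.818 - 0.3859i)|0⟩ + (0.182 + 0.3859i)|1⟩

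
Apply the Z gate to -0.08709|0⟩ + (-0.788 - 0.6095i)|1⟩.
-0.08709|0⟩ + (0.788 + 0.6095i)|1⟩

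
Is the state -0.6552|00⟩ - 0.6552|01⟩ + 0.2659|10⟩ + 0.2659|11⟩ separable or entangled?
Separable

Writing the state as a|00⟩ + b|01⟩ + c|10⟩ + d|11⟩, it is a product state iff ad − bc = 0.
Here (a, b, c, d) = (-0.6552, -0.6552, 0.2659, 0.2659): ad − bc = (-0.6552)(0.2659) − (-0.6552)(0.2659) = 0, so the state is separable.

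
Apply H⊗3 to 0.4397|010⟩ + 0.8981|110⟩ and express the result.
0.473|000⟩ + 0.473|001⟩ - 0.473|010⟩ - 0.473|011⟩ - 0.1621|100⟩ - 0.1621|101⟩ + 0.1621|110⟩ + 0.1621|111⟩

H⊗3 gives amp(|y⟩) = (1/2√2) Σ_x (−1)^(x·y) amp(|x⟩), where x·y is the number of positions in which both x and y have a 1.
|000⟩: (0.4397 + 0.8981)/(2√2) = 0.473
|001⟩: (0.4397 + 0.8981)/(2√2) = 0.473
|010⟩: (-0.4397 - 0.8981)/(2√2) = -0.473
|011⟩: (-0.4397 - 0.8981)/(2√2) = -0.473
|100⟩: (0.4397 - 0.8981)/(2√2) = -0.1621
|101⟩: (0.4397 - 0.8981)/(2√2) = -0.1621
|110⟩: (-0.4397 + 0.8981)/(2√2) = 0.1621
|111⟩: (-0.4397 + 0.8981)/(2√2) = 0.1621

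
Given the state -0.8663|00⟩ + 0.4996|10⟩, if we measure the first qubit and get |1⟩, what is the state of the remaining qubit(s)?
|0⟩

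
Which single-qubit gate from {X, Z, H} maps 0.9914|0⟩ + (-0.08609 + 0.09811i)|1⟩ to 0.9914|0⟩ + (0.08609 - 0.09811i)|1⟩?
Z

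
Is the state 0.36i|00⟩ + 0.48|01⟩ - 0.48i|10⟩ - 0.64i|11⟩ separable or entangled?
Entangled

Writing the state as a|00⟩ + b|01⟩ + c|10⟩ + d|11⟩, it is a product state iff ad − bc = 0.
Here (a, b, c, d) = (0.36i, 0.48, -0.48i, -0.64i): ad − bc = (0.36i)(-0.64i) − (0.48)(-0.48i) = (0.2304 + 0.2304i) ≠ 0, so the state is entangled.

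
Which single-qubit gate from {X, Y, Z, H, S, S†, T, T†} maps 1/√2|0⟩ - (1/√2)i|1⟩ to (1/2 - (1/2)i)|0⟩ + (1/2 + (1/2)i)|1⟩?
H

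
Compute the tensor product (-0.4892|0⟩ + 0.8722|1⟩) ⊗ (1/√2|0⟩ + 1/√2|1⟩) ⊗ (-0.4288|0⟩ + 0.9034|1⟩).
0.1483|000⟩ - 0.3125|001⟩ + 0.1483|010⟩ - 0.3125|011⟩ - 0.2645|100⟩ + 0.5572|101⟩ - 0.2645|110⟩ + 0.5572|111⟩

amp(|b₁b₂…⟩) = product of the factor amplitudes for bits b₁, b₂, …; only kets whose every factor amplitude is nonzero survive.
|000⟩: (-0.4892)(1/√2)(-0.4288) = 0.1483
|001⟩: (-0.4892)(1/√2)(0.9034) = -0.3125
|010⟩: (-0.4892)(1/√2)(-0.4288) = 0.1483
|011⟩: (-0.4892)(1/√2)(0.9034) = -0.3125
|100⟩: (0.8722)(1/√2)(-0.4288) = -0.2645
|101⟩: (0.8722)(1/√2)(0.9034) = 0.5572
|110⟩: (0.8722)(1/√2)(-0.4288) = -0.2645
|111⟩: (0.8722)(1/√2)(0.9034) = 0.5572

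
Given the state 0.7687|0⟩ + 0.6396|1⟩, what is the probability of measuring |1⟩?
0.4091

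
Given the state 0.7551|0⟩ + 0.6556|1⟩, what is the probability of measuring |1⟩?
0.4298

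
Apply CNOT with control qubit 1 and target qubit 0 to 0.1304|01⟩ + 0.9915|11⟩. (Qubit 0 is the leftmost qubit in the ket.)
0.9915|01⟩ + 0.1304|11⟩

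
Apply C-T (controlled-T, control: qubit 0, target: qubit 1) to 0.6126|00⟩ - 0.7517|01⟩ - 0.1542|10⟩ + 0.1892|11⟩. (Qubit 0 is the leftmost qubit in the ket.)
0.6126|00⟩ - 0.7517|01⟩ - 0.1542|10⟩ + (0.1338 + 0.1338i)|11⟩

C-T leaves the control-|0⟩ kets |00⟩, |01⟩ unchanged and applies T to qubit 1 on the control-|1⟩ pair (|10⟩, |11⟩).
T = [[1, 0], [0, (1/√2 + (1/√2)i)]].
With a = amp(|10⟩) = -0.1542 and b = amp(|11⟩) = 0.1892:
new amp(|10⟩) = (1)·a = -0.1542
new amp(|11⟩) = (1/√2 + (1/√2)i)·b = (0.1338 + 0.1338i)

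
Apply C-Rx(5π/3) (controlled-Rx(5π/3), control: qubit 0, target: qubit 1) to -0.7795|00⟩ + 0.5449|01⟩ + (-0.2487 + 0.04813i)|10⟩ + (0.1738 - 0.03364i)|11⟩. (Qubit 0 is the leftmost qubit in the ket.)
-0.7795|00⟩ + 0.5449|01⟩ + (0.1986 - 0.1286i)|10⟩ + (-0.1265 + 0.1535i)|11⟩

C-Rx(5π/3) leaves the control-|0⟩ kets |00⟩, |01⟩ unchanged and applies Rx(5π/3) to qubit 1 on the control-|1⟩ pair (|10⟩, |11⟩).
Rx(5π/3) = [[cos(θ/2), −i·sin(θ/2)], [−i·sin(θ/2), cos(θ/2)]]; θ = 5π/3, cos(θ/2) ≈ -0.866025, sin(θ/2) ≈ 0.5.
With a = amp(|10⟩) = (-0.2487 + 0.04813i) and b = amp(|11⟩) = (0.1738 - 0.03364i):
new amp(|10⟩) = (-0.866025)·a + (-0.5i)·b = (0.1986 - 0.1286i)
new amp(|11⟩) = (-0.5i)·a + (-0.866025)·b = (-0.1265 + 0.1535i)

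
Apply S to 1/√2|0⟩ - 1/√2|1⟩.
1/√2|0⟩ - (1/√2)i|1⟩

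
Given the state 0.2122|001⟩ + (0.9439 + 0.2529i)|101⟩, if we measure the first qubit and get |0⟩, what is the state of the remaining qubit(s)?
|01⟩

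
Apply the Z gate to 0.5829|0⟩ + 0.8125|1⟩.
0.5829|0⟩ - 0.8125|1⟩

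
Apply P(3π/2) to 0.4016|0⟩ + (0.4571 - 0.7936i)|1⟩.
0.4016|0⟩ + (-0.7936 - 0.4571i)|1⟩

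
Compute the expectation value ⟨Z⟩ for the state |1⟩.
-1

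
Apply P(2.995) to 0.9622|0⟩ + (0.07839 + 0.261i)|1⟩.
0.9622|0⟩ + (-0.1157 - 0.2468i)|1⟩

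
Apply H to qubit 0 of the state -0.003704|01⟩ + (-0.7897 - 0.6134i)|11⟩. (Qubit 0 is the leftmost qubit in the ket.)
(-0.561 - 0.4337i)|01⟩ + (0.5558 + 0.4337i)|11⟩

H on qubit 0 mixes each pair of kets that differ only in qubit 0: amplitudes (a, b) of (|…0…⟩, |…1…⟩) become ((a + b)/√2, (a − b)/√2). Kets absent from the input have amplitude 0.
(|01⟩, |11⟩): (a, b) = (-0.003704, (-0.7897 - 0.6134i)) → ((-0.561 - 0.4337i), (0.5558 + 0.4337i))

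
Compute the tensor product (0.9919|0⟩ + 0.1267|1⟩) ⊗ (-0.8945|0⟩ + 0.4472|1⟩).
-0.8873|00⟩ + 0.4436|01⟩ - 0.1133|10⟩ + 0.05666|11⟩

amp(|b₁b₂…⟩) = product of the factor amplitudes for bits b₁, b₂, …; only kets whose every factor amplitude is nonzero survive.
|00⟩: (0.9919)(-0.8945) = -0.8873
|01⟩: (0.9919)(0.4472) = 0.4436
|10⟩: (0.1267)(-0.8945) = -0.1133
|11⟩: (0.1267)(0.4472) = 0.05666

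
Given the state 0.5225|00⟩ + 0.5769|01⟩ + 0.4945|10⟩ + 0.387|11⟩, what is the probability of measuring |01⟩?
0.3328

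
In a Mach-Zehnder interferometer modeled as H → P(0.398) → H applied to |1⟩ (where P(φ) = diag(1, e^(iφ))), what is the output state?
(0.03908 - 0.1938i)|0⟩ + (0.9609 + 0.1938i)|1⟩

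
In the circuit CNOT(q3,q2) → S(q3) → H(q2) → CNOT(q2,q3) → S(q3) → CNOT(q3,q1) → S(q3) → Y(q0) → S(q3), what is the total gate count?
9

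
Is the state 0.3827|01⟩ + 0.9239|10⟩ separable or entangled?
Entangled

Writing the state as a|00⟩ + b|01⟩ + c|10⟩ + d|11⟩, it is a product state iff ad − bc = 0.
Here (a, b, c, d) = (0, 0.3827, 0.9239, 0): ad − bc = (0)(0) − (0.3827)(0.9239) = -0.3536 ≠ 0, so the state is entangled.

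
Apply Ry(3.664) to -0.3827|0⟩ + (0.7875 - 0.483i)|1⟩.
(-0.662 + 0.4666i)|0⟩ + (-0.5731 + 0.1247i)|1⟩

Ry(3.664) = [[cos(θ/2), −sin(θ/2)], [sin(θ/2), cos(θ/2)]]; θ = 3.664, cos(θ/2) ≈ -0.258244, sin(θ/2) ≈ 0.96608.
With a = amp(|0⟩) = -0.3827 and b = amp(|1⟩) = (0.7875 - 0.483i):
new amp(|0⟩) = (-0.258244)·a + (-0.96608)·b = (-0.662 + 0.4666i)
new amp(|1⟩) = (0.96608)·a + (-0.258244)·b = (-0.5731 + 0.1247i)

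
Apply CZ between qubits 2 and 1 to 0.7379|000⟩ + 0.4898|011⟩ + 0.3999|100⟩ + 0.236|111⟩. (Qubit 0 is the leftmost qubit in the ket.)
0.7379|000⟩ - 0.4898|011⟩ + 0.3999|100⟩ - 0.236|111⟩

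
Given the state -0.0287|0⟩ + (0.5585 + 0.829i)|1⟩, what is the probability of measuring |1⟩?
0.9992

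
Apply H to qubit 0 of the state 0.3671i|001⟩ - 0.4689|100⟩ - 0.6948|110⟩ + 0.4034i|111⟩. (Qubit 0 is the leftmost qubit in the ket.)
-0.3316|000⟩ + 0.2596i|001⟩ - 0.4913|010⟩ + 0.2852i|011⟩ + 0.3316|100⟩ + 0.2596i|101⟩ + 0.4913|110⟩ - 0.2852i|111⟩

H on qubit 0 mixes each pair of kets that differ only in qubit 0: amplitudes (a, b) of (|…0…⟩, |…1…⟩) become ((a + b)/√2, (a − b)/√2). Kets absent from the input have amplitude 0.
(|000⟩, |100⟩): (a, b) = (0, -0.4689) → (-0.3316, 0.3316)
(|001⟩, |101⟩): (a, b) = (0.3671i, 0) → (0.2596i, 0.2596i)
(|010⟩, |110⟩): (a, b) = (0, -0.6948) → (-0.4913, 0.4913)
(|011⟩, |111⟩): (a, b) = (0, 0.4034i) → (0.2852i, -0.2852i)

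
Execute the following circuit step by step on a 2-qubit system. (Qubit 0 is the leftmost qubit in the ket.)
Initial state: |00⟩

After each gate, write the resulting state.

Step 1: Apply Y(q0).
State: i|10⟩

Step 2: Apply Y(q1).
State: -|11⟩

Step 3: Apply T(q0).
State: (-1/√2 - (1/√2)i)|11⟩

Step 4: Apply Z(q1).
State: (1/√2 + (1/√2)i)|11⟩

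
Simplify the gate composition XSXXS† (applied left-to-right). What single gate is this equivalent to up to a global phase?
X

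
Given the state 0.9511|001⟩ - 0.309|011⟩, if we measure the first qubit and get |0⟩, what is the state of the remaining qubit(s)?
0.9511|01⟩ - 0.309|11⟩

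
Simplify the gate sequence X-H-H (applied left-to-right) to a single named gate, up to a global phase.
X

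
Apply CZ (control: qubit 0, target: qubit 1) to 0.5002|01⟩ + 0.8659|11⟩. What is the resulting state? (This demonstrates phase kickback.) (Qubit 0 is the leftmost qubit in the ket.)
0.5002|01⟩ - 0.8659|11⟩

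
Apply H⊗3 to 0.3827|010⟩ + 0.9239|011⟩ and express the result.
0.462|000⟩ - 0.1913|001⟩ - 0.462|010⟩ + 0.1913|011⟩ + 0.462|100⟩ - 0.1913|101⟩ - 0.462|110⟩ + 0.1913|111⟩

H⊗3 gives amp(|y⟩) = (1/2√2) Σ_x (−1)^(x·y) amp(|x⟩), where x·y is the number of positions in which both x and y have a 1.
|000⟩: (0.3827 + 0.9239)/(2√2) = 0.462
|001⟩: (0.3827 - 0.9239)/(2√2) = -0.1913
|010⟩: (-0.3827 - 0.9239)/(2√2) = -0.462
|011⟩: (-0.3827 + 0.9239)/(2√2) = 0.1913
|100⟩: (0.3827 + 0.9239)/(2√2) = 0.462
|101⟩: (0.3827 - 0.9239)/(2√2) = -0.1913
|110⟩: (-0.3827 - 0.9239)/(2√2) = -0.462
|111⟩: (-0.3827 + 0.9239)/(2√2) = 0.1913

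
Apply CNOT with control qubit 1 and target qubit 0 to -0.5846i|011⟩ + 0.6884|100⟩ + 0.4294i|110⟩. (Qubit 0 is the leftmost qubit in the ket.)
0.4294i|010⟩ + 0.6884|100⟩ - 0.5846i|111⟩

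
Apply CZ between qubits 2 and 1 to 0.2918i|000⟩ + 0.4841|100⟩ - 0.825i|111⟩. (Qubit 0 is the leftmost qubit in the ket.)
0.2918i|000⟩ + 0.4841|100⟩ + 0.825i|111⟩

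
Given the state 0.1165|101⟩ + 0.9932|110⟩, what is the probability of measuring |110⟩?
0.9864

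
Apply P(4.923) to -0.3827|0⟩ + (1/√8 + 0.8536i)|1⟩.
-0.3827|0⟩ + (0.9087 - 0.1673i)|1⟩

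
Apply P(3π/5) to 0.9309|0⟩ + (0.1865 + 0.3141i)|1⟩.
0.9309|0⟩ + (-0.3564 + 0.08031i)|1⟩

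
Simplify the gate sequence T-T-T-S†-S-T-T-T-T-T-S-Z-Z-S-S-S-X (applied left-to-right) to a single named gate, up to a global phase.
X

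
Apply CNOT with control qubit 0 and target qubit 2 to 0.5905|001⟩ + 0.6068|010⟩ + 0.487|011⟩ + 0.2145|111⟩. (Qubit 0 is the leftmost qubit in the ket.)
0.5905|001⟩ + 0.6068|010⟩ + 0.487|011⟩ + 0.2145|110⟩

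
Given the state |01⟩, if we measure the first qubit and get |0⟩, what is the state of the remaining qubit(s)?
|1⟩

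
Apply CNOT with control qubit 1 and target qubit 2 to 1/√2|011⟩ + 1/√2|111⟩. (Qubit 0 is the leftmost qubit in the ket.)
1/√2|010⟩ + 1/√2|110⟩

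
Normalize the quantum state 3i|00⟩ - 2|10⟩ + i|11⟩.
0.8018i|00⟩ - 0.5345|10⟩ + 0.2673i|11⟩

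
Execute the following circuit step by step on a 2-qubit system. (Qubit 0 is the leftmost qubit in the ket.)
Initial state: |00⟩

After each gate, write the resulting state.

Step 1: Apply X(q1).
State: |01⟩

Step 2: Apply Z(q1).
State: -|01⟩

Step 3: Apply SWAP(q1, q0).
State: -|10⟩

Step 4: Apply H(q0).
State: -1/√2|00⟩ + 1/√2|10⟩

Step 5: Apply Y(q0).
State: -(1/√2)i|00⟩ - (1/√2)i|10⟩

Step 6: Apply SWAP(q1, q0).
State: -(1/√2)i|00⟩ - (1/√2)i|01⟩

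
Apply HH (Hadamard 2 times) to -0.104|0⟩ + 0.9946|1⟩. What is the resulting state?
-0.104|0⟩ + 0.9946|1⟩

H² = I, so an even number of Hadamards cancels: H^2 = I and the state is unchanged.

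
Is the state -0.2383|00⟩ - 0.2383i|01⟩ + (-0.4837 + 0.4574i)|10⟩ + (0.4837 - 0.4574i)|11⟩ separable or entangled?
Entangled

Writing the state as a|00⟩ + b|01⟩ + c|10⟩ + d|11⟩, it is a product state iff ad − bc = 0.
Here (a, b, c, d) = (-0.2383, -0.2383i, (-0.4837 + 0.4574i), (0.4837 - 0.4574i)): ad − bc = (-0.2383)(0.4837 - 0.4574i) − (-0.2383i)(-0.4837 + 0.4574i) = (-0.2243 - 0.006267i) ≠ 0, so the state is entangled.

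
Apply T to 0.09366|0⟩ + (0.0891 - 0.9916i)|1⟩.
0.09366|0⟩ + (0.7642 - 0.6382i)|1⟩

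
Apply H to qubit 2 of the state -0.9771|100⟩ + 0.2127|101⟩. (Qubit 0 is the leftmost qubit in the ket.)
-0.5405|100⟩ - 0.8413|101⟩

H on qubit 2 mixes each pair of kets that differ only in qubit 2: amplitudes (a, b) of (|…0…⟩, |…1…⟩) become ((a + b)/√2, (a − b)/√2). Kets absent from the input have amplitude 0.
(|100⟩, |101⟩): (a, b) = (-0.9771, 0.2127) → (-0.5405, -0.8413)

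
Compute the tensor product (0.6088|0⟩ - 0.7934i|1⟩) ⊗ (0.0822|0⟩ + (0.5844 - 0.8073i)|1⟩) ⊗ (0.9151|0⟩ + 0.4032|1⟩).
0.04579|000⟩ + 0.02018|001⟩ + (0.3256 - 0.4498i)|010⟩ + (0.1435 - 0.1982i)|011⟩ - 0.05968i|100⟩ - 0.0263i|101⟩ + (-0.5861 - 0.4243i)|110⟩ + (-0.2583 - 0.1869i)|111⟩

amp(|b₁b₂…⟩) = product of the factor amplitudes for bits b₁, b₂, …; only kets whose every factor amplitude is nonzero survive.
|000⟩: (0.6088)(0.0822)(0.9151) = 0.04579
|001⟩: (0.6088)(0.0822)(0.4032) = 0.02018
|010⟩: (0.6088)(0.5844 - 0.8073i)(0.9151) = (0.3256 - 0.4498i)
|011⟩: (0.6088)(0.5844 - 0.8073i)(0.4032) = (0.1435 - 0.1982i)
|100⟩: (-0.7934i)(0.0822)(0.9151) = -0.05968i
|101⟩: (-0.7934i)(0.0822)(0.4032) = -0.0263i
|110⟩: (-0.7934i)(0.5844 - 0.8073i)(0.9151) = (-0.5861 - 0.4243i)
|111⟩: (-0.7934i)(0.5844 - 0.8073i)(0.4032) = (-0.2583 - 0.1869i)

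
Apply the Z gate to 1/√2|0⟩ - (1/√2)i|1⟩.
1/√2|0⟩ + (1/√2)i|1⟩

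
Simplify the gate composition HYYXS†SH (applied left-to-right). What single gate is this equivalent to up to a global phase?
Z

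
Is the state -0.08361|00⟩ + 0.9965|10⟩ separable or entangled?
Separable

Writing the state as a|00⟩ + b|01⟩ + c|10⟩ + d|11⟩, it is a product state iff ad − bc = 0.
Here (a, b, c, d) = (-0.08361, 0, 0.9965, 0): ad − bc = (-0.08361)(0) − (0)(0.9965) = 0, so the state is separable.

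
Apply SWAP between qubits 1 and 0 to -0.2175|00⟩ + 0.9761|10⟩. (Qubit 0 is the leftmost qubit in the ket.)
-0.2175|00⟩ + 0.9761|01⟩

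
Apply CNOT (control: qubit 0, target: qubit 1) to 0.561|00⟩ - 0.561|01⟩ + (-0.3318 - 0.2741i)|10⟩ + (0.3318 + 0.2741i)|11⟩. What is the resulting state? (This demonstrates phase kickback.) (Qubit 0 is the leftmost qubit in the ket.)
0.561|00⟩ - 0.561|01⟩ + (0.3318 + 0.2741i)|10⟩ + (-0.3318 - 0.2741i)|11⟩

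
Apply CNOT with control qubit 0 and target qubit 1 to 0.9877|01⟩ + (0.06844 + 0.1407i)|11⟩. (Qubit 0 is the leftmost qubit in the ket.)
0.9877|01⟩ + (0.06844 + 0.1407i)|10⟩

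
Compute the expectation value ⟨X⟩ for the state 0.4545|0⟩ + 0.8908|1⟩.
0.8097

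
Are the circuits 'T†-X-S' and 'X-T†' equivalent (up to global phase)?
No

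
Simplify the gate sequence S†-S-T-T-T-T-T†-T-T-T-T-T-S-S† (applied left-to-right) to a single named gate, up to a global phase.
I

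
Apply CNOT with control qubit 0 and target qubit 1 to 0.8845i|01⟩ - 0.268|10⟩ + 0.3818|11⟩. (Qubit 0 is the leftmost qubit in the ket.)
0.8845i|01⟩ + 0.3818|10⟩ - 0.268|11⟩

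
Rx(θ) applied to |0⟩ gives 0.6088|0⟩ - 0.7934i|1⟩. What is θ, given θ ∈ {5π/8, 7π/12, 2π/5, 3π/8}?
7π/12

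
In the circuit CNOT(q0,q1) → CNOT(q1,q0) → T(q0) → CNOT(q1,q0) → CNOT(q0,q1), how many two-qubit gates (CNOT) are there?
4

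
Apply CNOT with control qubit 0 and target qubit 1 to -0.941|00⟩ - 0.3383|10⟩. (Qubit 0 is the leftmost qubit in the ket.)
-0.941|00⟩ - 0.3383|11⟩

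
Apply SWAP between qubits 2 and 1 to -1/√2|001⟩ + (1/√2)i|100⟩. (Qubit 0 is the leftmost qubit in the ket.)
-1/√2|010⟩ + (1/√2)i|100⟩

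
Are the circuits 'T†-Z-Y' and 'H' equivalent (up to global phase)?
No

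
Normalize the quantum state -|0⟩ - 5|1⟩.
-0.1961|0⟩ - 0.9806|1⟩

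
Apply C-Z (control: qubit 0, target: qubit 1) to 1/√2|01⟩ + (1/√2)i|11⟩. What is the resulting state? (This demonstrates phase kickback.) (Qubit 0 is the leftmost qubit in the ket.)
1/√2|01⟩ - (1/√2)i|11⟩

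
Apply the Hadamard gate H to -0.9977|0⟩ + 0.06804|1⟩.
-0.6574|0⟩ - 0.7536|1⟩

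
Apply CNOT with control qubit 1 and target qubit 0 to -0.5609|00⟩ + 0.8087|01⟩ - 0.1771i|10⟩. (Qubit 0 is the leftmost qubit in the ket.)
-0.5609|00⟩ - 0.1771i|10⟩ + 0.8087|11⟩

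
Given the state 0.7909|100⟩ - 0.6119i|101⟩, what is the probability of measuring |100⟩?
0.6255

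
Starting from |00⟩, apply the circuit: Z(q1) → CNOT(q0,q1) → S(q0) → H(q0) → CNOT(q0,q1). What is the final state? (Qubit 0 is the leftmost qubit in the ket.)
1/√2|00⟩ + 1/√2|11⟩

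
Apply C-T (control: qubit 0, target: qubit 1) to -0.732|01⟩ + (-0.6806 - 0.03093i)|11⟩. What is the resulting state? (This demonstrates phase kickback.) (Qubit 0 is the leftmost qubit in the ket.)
-0.732|01⟩ + (-0.4594 - 0.5031i)|11⟩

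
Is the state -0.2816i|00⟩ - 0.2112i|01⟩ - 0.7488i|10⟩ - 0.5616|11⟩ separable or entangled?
Entangled

Writing the state as a|00⟩ + b|01⟩ + c|10⟩ + d|11⟩, it is a product state iff ad − bc = 0.
Here (a, b, c, d) = (-0.2816i, -0.2112i, -0.7488i, -0.5616): ad − bc = (-0.2816i)(-0.5616) − (-0.2112i)(-0.7488i) = (0.1581 + 0.1581i) ≠ 0, so the state is entangled.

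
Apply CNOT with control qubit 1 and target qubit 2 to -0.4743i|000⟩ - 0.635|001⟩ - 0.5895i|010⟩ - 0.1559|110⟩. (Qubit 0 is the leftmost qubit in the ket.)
-0.4743i|000⟩ - 0.635|001⟩ - 0.5895i|011⟩ - 0.1559|111⟩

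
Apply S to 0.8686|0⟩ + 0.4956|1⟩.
0.8686|0⟩ + 0.4956i|1⟩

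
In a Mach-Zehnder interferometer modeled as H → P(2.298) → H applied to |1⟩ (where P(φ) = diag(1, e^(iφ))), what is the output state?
(0.8324 - 0.3735i)|0⟩ + (0.1676 + 0.3735i)|1⟩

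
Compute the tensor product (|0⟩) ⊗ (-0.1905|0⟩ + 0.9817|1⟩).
-0.1905|00⟩ + 0.9817|01⟩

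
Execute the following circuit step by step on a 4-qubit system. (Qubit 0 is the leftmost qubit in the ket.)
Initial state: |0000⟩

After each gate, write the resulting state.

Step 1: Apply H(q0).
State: 1/√2|0000⟩ + 1/√2|1000⟩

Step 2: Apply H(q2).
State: 1/2|0000⟩ + 1/2|0010⟩ + 1/2|1000⟩ + 1/2|1010⟩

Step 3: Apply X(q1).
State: 1/2|0100⟩ + 1/2|0110⟩ + 1/2|1100⟩ + 1/2|1110⟩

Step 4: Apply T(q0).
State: 1/2|0100⟩ + 1/2|0110⟩ + (1/√8 + (1/√8)i)|1100⟩ + (1/√8 + (1/√8)i)|1110⟩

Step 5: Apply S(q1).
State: (1/2)i|0100⟩ + (1/2)i|0110⟩ + (-1/√8 + (1/√8)i)|1100⟩ + (-1/√8 + (1/√8)i)|1110⟩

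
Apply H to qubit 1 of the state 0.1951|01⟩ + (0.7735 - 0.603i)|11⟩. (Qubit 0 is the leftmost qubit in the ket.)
0.138|00⟩ - 0.138|01⟩ + (0.5469 - 0.4264i)|10⟩ + (-0.5469 + 0.4264i)|11⟩

H on qubit 1 mixes each pair of kets that differ only in qubit 1: amplitudes (a, b) of (|…0…⟩, |…1…⟩) become ((a + b)/√2, (a − b)/√2). Kets absent from the input have amplitude 0.
(|00⟩, |01⟩): (a, b) = (0, 0.1951) → (0.138, -0.138)
(|10⟩, |11⟩): (a, b) = (0, (0.7735 - 0.603i)) → ((0.5469 - 0.4264i), (-0.5469 + 0.4264i))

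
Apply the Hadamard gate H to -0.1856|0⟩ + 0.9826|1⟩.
0.5636|0⟩ - 0.826|1⟩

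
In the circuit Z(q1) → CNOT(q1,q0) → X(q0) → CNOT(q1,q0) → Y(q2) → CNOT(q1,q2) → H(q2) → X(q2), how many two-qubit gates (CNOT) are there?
3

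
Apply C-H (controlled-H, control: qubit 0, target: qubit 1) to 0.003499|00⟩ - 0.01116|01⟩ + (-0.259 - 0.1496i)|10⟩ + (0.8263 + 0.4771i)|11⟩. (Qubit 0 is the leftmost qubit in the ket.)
0.003499|00⟩ - 0.01116|01⟩ + (0.4011 + 0.2316i)|10⟩ + (-0.7674 - 0.4431i)|11⟩

C-H leaves the control-|0⟩ kets |00⟩, |01⟩ unchanged and applies H to qubit 1 on the control-|1⟩ pair (|10⟩, |11⟩).
H = [[1/√2, 1/√2], [1/√2, -1/√2]].
With a = amp(|10⟩) = (-0.259 - 0.1496i) and b = amp(|11⟩) = (0.8263 + 0.4771i):
new amp(|10⟩) = (1/√2)·a + (1/√2)·b = (0.4011 + 0.2316i)
new amp(|11⟩) = (1/√2)·a + (-1/√2)·b = (-0.7674 - 0.4431i)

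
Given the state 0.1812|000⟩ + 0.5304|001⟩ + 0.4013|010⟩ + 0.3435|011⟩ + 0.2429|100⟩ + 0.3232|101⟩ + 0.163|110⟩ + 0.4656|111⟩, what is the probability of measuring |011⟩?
0.118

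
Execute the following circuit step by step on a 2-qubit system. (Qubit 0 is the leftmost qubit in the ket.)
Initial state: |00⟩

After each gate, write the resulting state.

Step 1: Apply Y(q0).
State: i|10⟩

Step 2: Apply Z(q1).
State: i|10⟩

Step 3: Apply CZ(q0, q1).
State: i|10⟩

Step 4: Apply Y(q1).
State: -|11⟩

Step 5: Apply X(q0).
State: -|01⟩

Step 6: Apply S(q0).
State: -|01⟩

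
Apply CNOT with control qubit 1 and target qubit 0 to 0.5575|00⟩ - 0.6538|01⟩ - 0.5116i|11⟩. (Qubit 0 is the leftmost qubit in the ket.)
0.5575|00⟩ - 0.5116i|01⟩ - 0.6538|11⟩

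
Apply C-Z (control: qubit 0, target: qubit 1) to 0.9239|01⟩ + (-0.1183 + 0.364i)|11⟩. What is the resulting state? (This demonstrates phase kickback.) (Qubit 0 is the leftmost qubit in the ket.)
0.9239|01⟩ + (0.1183 - 0.364i)|11⟩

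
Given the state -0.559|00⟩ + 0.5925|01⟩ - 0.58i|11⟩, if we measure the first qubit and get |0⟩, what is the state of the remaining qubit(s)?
-0.6862|0⟩ + 0.7274|1⟩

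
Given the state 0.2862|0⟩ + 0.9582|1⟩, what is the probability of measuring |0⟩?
0.08191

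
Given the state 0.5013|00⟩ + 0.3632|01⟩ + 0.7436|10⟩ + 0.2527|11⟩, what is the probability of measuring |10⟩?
0.5529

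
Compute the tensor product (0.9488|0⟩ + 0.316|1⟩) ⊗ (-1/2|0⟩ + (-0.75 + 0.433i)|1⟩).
-0.4744|00⟩ + (-0.7116 + 0.4108i)|01⟩ - 0.158|10⟩ + (-0.237 + 0.1368i)|11⟩

amp(|b₁b₂…⟩) = product of the factor amplitudes for bits b₁, b₂, …; only kets whose every factor amplitude is nonzero survive.
|00⟩: (0.9488)(-1/2) = -0.4744
|01⟩: (0.9488)(-0.75 + 0.433i) = (-0.7116 + 0.4108i)
|10⟩: (0.316)(-1/2) = -0.158
|11⟩: (0.316)(-0.75 + 0.433i) = (-0.237 + 0.1368i)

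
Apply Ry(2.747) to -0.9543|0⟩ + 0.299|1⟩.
-0.4803|0⟩ - 0.8772|1⟩

Ry(2.747) = [[cos(θ/2), −sin(θ/2)], [sin(θ/2), cos(θ/2)]]; θ = 2.747, cos(θ/2) ≈ 0.196019, sin(θ/2) ≈ 0.9806.
With a = amp(|0⟩) = -0.9543 and b = amp(|1⟩) = 0.299:
new amp(|0⟩) = (0.196019)·a + (-0.9806)·b = -0.4803
new amp(|1⟩) = (0.9806)·a + (0.196019)·b = -0.8772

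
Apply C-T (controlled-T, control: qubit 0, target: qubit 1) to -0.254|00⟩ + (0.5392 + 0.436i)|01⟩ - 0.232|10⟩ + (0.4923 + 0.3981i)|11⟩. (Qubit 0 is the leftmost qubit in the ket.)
-0.254|00⟩ + (0.5392 + 0.436i)|01⟩ - 0.232|10⟩ + (0.06661 + 0.6296i)|11⟩

C-T leaves the control-|0⟩ kets |00⟩, |01⟩ unchanged and applies T to qubit 1 on the control-|1⟩ pair (|10⟩, |11⟩).
T = [[1, 0], [0, (1/√2 + (1/√2)i)]].
With a = amp(|10⟩) = -0.232 and b = amp(|11⟩) = (0.4923 + 0.3981i):
new amp(|10⟩) = (1)·a = -0.232
new amp(|11⟩) = (1/√2 + (1/√2)i)·b = (0.06661 + 0.6296i)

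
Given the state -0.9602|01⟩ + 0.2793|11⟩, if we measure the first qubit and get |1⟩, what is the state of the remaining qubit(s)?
|1⟩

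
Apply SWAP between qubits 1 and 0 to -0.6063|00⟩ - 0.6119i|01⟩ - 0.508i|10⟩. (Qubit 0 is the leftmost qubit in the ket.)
-0.6063|00⟩ - 0.508i|01⟩ - 0.6119i|10⟩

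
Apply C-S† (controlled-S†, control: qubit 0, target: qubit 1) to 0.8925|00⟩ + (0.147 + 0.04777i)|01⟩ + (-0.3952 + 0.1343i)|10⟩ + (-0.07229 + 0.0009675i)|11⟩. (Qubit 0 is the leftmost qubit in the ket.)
0.8925|00⟩ + (0.147 + 0.04777i)|01⟩ + (-0.3952 + 0.1343i)|10⟩ + (0.0009675 + 0.07229i)|11⟩

C-S† leaves the control-|0⟩ kets |00⟩, |01⟩ unchanged and applies S† to qubit 1 on the control-|1⟩ pair (|10⟩, |11⟩).
S† = [[1, 0], [0, -i]].
With a = amp(|10⟩) = (-0.3952 + 0.1343i) and b = amp(|11⟩) = (-0.07229 + 0.0009675i):
new amp(|10⟩) = (1)·a = (-0.3952 + 0.1343i)
new amp(|11⟩) = (-i)·b = (0.0009675 + 0.07229i)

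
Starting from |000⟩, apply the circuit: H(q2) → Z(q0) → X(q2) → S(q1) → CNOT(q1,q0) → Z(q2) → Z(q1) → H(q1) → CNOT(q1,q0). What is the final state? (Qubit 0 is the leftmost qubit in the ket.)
1/2|000⟩ - 1/2|001⟩ + 1/2|110⟩ - 1/2|111⟩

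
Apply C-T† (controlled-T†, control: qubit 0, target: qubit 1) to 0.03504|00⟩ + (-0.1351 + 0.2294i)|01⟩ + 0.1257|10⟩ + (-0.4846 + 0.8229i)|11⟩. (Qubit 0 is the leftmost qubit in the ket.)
0.03504|00⟩ + (-0.1351 + 0.2294i)|01⟩ + 0.1257|10⟩ + (0.2392 + 0.9245i)|11⟩

C-T† leaves the control-|0⟩ kets |00⟩, |01⟩ unchanged and applies T† to qubit 1 on the control-|1⟩ pair (|10⟩, |11⟩).
T† = [[1, 0], [0, (1/√2 - (1/√2)i)]].
With a = amp(|10⟩) = 0.1257 and b = amp(|11⟩) = (-0.4846 + 0.8229i):
new amp(|10⟩) = (1)·a = 0.1257
new amp(|11⟩) = (1/√2 - (1/√2)i)·b = (0.2392 + 0.9245i)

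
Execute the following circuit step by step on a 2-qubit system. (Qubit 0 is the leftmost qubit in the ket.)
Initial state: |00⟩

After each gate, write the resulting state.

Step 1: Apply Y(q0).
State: i|10⟩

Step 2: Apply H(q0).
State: (1/√2)i|00⟩ - (1/√2)i|10⟩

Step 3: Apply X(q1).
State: (1/√2)i|01⟩ - (1/√2)i|11⟩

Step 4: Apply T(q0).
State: (1/√2)i|01⟩ + (1/2 - (1/2)i)|11⟩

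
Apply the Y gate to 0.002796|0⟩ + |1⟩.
-i|0⟩ + 0.002796i|1⟩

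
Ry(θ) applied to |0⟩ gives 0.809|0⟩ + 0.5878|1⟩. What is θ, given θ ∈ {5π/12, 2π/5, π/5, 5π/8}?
2π/5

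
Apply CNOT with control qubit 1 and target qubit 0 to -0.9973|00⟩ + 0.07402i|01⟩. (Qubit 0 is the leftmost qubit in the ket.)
-0.9973|00⟩ + 0.07402i|11⟩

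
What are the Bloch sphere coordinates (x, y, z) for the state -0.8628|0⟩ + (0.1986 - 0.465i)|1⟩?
(-0.3427, 0.8024, 0.4888)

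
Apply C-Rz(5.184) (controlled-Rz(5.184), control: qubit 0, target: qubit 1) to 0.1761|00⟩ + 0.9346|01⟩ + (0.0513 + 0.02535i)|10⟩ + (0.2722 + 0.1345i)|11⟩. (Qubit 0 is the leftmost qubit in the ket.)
0.1761|00⟩ + 0.9346|01⟩ + (-0.0305 - 0.04841i)|10⟩ + (-0.3024 + 0.02749i)|11⟩

C-Rz(5.184) leaves the control-|0⟩ kets |00⟩, |01⟩ unchanged and applies Rz(5.184) to qubit 1 on the control-|1⟩ pair (|10⟩, |11⟩).
Rz(5.184) = [[e^(−iθ/2), 0], [0, e^(iθ/2)]] with e^(±iθ/2) = cos(θ/2) ± i·sin(θ/2); θ = 5.184, cos(θ/2) ≈ -0.852737, sin(θ/2) ≈ 0.52234.
With a = amp(|10⟩) = (0.0513 + 0.02535i) and b = amp(|11⟩) = (0.2722 + 0.1345i):
new amp(|10⟩) = (-0.852737 - 0.52234i)·a = (-0.0305 - 0.04841i)
new amp(|11⟩) = (-0.852737 + 0.52234i)·b = (-0.3024 + 0.02749i)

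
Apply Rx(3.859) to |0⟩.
-0.3511|0⟩ - 0.9364i|1⟩

Rx(3.859) = [[cos(θ/2), −i·sin(θ/2)], [−i·sin(θ/2), cos(θ/2)]]; θ = 3.859, cos(θ/2) ≈ -0.351061, sin(θ/2) ≈ 0.936353.
With a = amp(|0⟩) = 1 and b = amp(|1⟩) = 0:
new amp(|0⟩) = (-0.351061)·a + (-0.936353i)·b = -0.3511
new amp(|1⟩) = (-0.936353i)·a + (-0.351061)·b = -0.9364i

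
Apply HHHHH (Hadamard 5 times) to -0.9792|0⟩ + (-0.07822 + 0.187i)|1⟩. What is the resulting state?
(-0.7477 + 0.1322i)|0⟩ + (-0.6371 - 0.1322i)|1⟩

H² = I, so H^5 = H: a single Hadamard. With (a, b) = (-0.9792, (-0.07822 + 0.187i)), H gives ((a + b)/√2, (a − b)/√2) = ((-0.7477 + 0.1322i), (-0.6371 - 0.1322i)).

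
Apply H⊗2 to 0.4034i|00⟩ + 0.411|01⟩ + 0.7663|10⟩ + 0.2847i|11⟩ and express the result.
(0.5887 + 0.3441i)|00⟩ + (0.1777 + 0.05935i)|01⟩ + (-0.1777 + 0.05935i)|10⟩ + (-0.5887 + 0.3441i)|11⟩

H⊗2 gives amp(|y⟩) = (1/2) Σ_x (−1)^(x·y) amp(|x⟩), where x·y is the number of positions in which both x and y have a 1.
|00⟩: (0.4034i + 0.411 + 0.7663 + 0.2847i)/2 = (0.5887 + 0.3441i)
|01⟩: (0.4034i - 0.411 + 0.7663 - 0.2847i)/2 = (0.1777 + 0.05935i)
|10⟩: (0.4034i + 0.411 - 0.7663 - 0.2847i)/2 = (-0.1777 + 0.05935i)
|11⟩: (0.4034i - 0.411 - 0.7663 + 0.2847i)/2 = (-0.5887 + 0.3441i)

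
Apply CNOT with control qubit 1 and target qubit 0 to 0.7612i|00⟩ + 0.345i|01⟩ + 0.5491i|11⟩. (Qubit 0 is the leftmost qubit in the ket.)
0.7612i|00⟩ + 0.5491i|01⟩ + 0.345i|11⟩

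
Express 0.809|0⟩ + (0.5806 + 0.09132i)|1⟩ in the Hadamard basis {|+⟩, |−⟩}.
(0.9826 + 0.06457i)|+⟩ + (0.1615 - 0.06457i)|−⟩

With |ψ⟩ = α|0⟩ + β|1⟩, the Hadamard-basis coefficients are ⟨+|ψ⟩ = (α + β)/√2 and ⟨−|ψ⟩ = (α − β)/√2.
Here α = 0.809, β = (0.5806 + 0.09132i): (α + β)/√2 = (0.9826 + 0.06457i), (α − β)/√2 = (0.1615 - 0.06457i).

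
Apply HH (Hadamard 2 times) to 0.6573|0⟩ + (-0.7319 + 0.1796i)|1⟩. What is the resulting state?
0.6573|0⟩ + (-0.7319 + 0.1796i)|1⟩

H² = I, so an even number of Hadamards cancels: H^2 = I and the state is unchanged.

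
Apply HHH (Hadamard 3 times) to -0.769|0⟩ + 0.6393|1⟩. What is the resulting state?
-0.09171|0⟩ - 0.9958|1⟩

H² = I, so H^3 = H: a single Hadamard. With (a, b) = (-0.769, 0.6393), H gives ((a + b)/√2, (a − b)/√2) = (-0.09171, -0.9958).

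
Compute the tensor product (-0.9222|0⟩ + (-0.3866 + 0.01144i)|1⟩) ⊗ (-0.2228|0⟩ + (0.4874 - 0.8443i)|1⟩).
0.2055|00⟩ + (-0.4495 + 0.7786i)|01⟩ + (0.08613 - 0.002549i)|10⟩ + (-0.1788 + 0.332i)|11⟩

amp(|b₁b₂…⟩) = product of the factor amplitudes for bits b₁, b₂, …; only kets whose every factor amplitude is nonzero survive.
|00⟩: (-0.9222)(-0.2228) = 0.2055
|01⟩: (-0.9222)(0.4874 - 0.8443i) = (-0.4495 + 0.7786i)
|10⟩: (-0.3866 + 0.01144i)(-0.2228) = (0.08613 - 0.002549i)
|11⟩: (-0.3866 + 0.01144i)(0.4874 - 0.8443i) = (-0.1788 + 0.332i)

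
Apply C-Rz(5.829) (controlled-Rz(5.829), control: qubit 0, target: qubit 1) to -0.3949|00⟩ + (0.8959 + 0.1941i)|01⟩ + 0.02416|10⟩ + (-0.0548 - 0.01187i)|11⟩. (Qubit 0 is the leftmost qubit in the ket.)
-0.3949|00⟩ + (0.8959 + 0.1941i)|01⟩ + (-0.02354 - 0.00544i)|10⟩ + (0.05607 - 0.0007727i)|11⟩

C-Rz(5.829) leaves the control-|0⟩ kets |00⟩, |01⟩ unchanged and applies Rz(5.829) to qubit 1 on the control-|1⟩ pair (|10⟩, |11⟩).
Rz(5.829) = [[e^(−iθ/2), 0], [0, e^(iθ/2)]] with e^(±iθ/2) = cos(θ/2) ± i·sin(θ/2); θ = 5.829, cos(θ/2) ≈ -0.974325, sin(θ/2) ≈ 0.225146.
With a = amp(|10⟩) = 0.02416 and b = amp(|11⟩) = (-0.0548 - 0.01187i):
new amp(|10⟩) = (-0.974325 - 0.225146i)·a = (-0.02354 - 0.00544i)
new amp(|11⟩) = (-0.974325 + 0.225146i)·b = (0.05607 - 0.0007727i)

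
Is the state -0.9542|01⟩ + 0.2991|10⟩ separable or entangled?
Entangled

Writing the state as a|00⟩ + b|01⟩ + c|10⟩ + d|11⟩, it is a product state iff ad − bc = 0.
Here (a, b, c, d) = (0, -0.9542, 0.2991, 0): ad − bc = (0)(0) − (-0.9542)(0.2991) = 0.2854 ≠ 0, so the state is entangled.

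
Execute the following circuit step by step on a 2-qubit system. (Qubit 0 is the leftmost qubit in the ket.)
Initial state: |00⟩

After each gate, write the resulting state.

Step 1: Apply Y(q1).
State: i|01⟩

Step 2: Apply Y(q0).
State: -|11⟩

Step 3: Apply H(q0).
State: -1/√2|01⟩ + 1/√2|11⟩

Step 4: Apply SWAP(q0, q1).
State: -1/√2|10⟩ + 1/√2|11⟩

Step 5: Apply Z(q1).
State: -1/√2|10⟩ - 1/√2|11⟩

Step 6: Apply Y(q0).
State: (1/√2)i|00⟩ + (1/√2)i|01⟩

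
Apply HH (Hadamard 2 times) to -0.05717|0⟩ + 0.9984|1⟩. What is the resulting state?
-0.05717|0⟩ + 0.9984|1⟩

H² = I, so an even number of Hadamards cancels: H^2 = I and the state is unchanged.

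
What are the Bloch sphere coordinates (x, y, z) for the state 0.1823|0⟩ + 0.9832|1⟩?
(0.3585, 0, -0.9334)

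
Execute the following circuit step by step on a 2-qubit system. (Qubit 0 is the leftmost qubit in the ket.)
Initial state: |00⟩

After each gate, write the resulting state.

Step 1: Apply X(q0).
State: |10⟩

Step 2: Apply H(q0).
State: 1/√2|00⟩ - 1/√2|10⟩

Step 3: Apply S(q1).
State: 1/√2|00⟩ - 1/√2|10⟩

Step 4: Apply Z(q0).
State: 1/√2|00⟩ + 1/√2|10⟩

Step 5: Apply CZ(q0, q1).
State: 1/√2|00⟩ + 1/√2|10⟩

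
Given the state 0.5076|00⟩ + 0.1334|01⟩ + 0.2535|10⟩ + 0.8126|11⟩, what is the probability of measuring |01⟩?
0.0178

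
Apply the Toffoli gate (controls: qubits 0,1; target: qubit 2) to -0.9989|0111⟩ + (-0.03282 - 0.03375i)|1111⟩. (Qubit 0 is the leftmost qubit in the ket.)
-0.9989|0111⟩ + (-0.03282 - 0.03375i)|1101⟩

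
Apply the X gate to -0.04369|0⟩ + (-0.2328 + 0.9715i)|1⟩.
(-0.2328 + 0.9715i)|0⟩ - 0.04369|1⟩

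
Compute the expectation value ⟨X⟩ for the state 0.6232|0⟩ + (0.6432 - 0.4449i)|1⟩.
0.8017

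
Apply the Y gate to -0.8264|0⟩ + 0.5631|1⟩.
-0.5631i|0⟩ - 0.8264i|1⟩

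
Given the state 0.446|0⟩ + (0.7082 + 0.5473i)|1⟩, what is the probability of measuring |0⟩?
0.1989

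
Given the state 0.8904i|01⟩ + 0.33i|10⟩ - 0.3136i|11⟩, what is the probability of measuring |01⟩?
0.7928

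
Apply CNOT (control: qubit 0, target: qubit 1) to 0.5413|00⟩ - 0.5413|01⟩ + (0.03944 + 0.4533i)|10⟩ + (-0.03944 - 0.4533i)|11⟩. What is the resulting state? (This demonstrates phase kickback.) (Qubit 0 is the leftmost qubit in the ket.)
0.5413|00⟩ - 0.5413|01⟩ + (-0.03944 - 0.4533i)|10⟩ + (0.03944 + 0.4533i)|11⟩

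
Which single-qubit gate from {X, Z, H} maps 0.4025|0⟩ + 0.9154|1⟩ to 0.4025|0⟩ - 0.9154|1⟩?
Z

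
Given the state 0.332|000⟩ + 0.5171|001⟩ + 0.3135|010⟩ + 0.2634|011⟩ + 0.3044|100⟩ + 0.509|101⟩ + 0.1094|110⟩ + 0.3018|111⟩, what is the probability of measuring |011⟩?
0.06938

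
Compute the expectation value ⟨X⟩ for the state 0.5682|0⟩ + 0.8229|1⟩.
0.9351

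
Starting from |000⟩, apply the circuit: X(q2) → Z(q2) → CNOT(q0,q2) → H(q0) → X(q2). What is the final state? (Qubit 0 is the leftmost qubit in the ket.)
-1/√2|000⟩ - 1/√2|100⟩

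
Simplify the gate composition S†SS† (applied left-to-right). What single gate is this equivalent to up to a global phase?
S†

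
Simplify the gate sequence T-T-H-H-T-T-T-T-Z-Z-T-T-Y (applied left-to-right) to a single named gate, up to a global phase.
Y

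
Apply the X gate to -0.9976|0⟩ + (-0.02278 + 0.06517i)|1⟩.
(-0.02278 + 0.06517i)|0⟩ - 0.9976|1⟩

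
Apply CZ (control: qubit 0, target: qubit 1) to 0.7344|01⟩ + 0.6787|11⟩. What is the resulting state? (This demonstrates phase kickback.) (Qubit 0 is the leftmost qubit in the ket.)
0.7344|01⟩ - 0.6787|11⟩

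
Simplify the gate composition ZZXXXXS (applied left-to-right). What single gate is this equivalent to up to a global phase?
S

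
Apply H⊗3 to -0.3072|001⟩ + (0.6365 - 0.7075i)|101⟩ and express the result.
(0.1164 - 0.2501i)|000⟩ + (-0.1164 + 0.2501i)|001⟩ + (0.1164 - 0.2501i)|010⟩ + (-0.1164 + 0.2501i)|011⟩ + (-0.3336 + 0.2501i)|100⟩ + (0.3336 - 0.2501i)|101⟩ + (-0.3336 + 0.2501i)|110⟩ + (0.3336 - 0.2501i)|111⟩

H⊗3 gives amp(|y⟩) = (1/2√2) Σ_x (−1)^(x·y) amp(|x⟩), where x·y is the number of positions in which both x and y have a 1.
|000⟩: (-0.3072 + (0.6365 - 0.7075i))/(2√2) = (0.1164 - 0.2501i)
|001⟩: (0.3072 - (0.6365 - 0.7075i))/(2√2) = (-0.1164 + 0.2501i)
|010⟩: (-0.3072 + (0.6365 - 0.7075i))/(2√2) = (0.1164 - 0.2501i)
|011⟩: (0.3072 - (0.6365 - 0.7075i))/(2√2) = (-0.1164 + 0.2501i)
|100⟩: (-0.3072 - (0.6365 - 0.7075i))/(2√2) = (-0.3336 + 0.2501i)
|101⟩: (0.3072 + (0.6365 - 0.7075i))/(2√2) = (0.3336 - 0.2501i)
|110⟩: (-0.3072 - (0.6365 - 0.7075i))/(2√2) = (-0.3336 + 0.2501i)
|111⟩: (0.3072 + (0.6365 - 0.7075i))/(2√2) = (0.3336 - 0.2501i)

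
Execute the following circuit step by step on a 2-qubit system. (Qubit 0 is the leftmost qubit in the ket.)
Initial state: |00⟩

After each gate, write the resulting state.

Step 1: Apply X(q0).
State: |10⟩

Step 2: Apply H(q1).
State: 1/√2|10⟩ + 1/√2|11⟩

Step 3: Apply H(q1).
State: |10⟩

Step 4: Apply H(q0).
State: 1/√2|00⟩ - 1/√2|10⟩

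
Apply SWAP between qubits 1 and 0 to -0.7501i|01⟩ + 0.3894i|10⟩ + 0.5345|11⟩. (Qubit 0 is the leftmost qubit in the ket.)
0.3894i|01⟩ - 0.7501i|10⟩ + 0.5345|11⟩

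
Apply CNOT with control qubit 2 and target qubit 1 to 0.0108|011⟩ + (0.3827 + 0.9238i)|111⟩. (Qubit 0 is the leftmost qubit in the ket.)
0.0108|001⟩ + (0.3827 + 0.9238i)|101⟩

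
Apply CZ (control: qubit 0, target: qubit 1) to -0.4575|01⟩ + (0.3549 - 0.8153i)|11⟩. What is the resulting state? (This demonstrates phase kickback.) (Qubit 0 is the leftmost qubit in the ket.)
-0.4575|01⟩ + (-0.3549 + 0.8153i)|11⟩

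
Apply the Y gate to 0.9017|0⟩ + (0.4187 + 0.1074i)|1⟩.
(0.1074 - 0.4187i)|0⟩ + 0.9017i|1⟩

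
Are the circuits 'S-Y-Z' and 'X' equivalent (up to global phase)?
No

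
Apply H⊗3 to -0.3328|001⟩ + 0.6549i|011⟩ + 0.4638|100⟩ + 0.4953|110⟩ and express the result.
(0.2214 + 0.2315i)|000⟩ + (0.4568 - 0.2315i)|001⟩ + (-0.1288 - 0.2315i)|010⟩ + (0.1065 + 0.2315i)|011⟩ + (-0.4568 + 0.2315i)|100⟩ + (-0.2214 - 0.2315i)|101⟩ + (-0.1065 - 0.2315i)|110⟩ + (0.1288 + 0.2315i)|111⟩

H⊗3 gives amp(|y⟩) = (1/2√2) Σ_x (−1)^(x·y) amp(|x⟩), where x·y is the number of positions in which both x and y have a 1.
|000⟩: (-0.3328 + 0.6549i + 0.4638 + 0.4953)/(2√2) = (0.2214 + 0.2315i)
|001⟩: (0.3328 - 0.6549i + 0.4638 + 0.4953)/(2√2) = (0.4568 - 0.2315i)
|010⟩: (-0.3328 - 0.6549i + 0.4638 - 0.4953)/(2√2) = (-0.1288 - 0.2315i)
|011⟩: (0.3328 + 0.6549i + 0.4638 - 0.4953)/(2√2) = (0.1065 + 0.2315i)
|100⟩: (-0.3328 + 0.6549i - 0.4638 - 0.4953)/(2√2) = (-0.4568 + 0.2315i)
|101⟩: (0.3328 - 0.6549i - 0.4638 - 0.4953)/(2√2) = (-0.2214 - 0.2315i)
|110⟩: (-0.3328 - 0.6549i - 0.4638 + 0.4953)/(2√2) = (-0.1065 - 0.2315i)
|111⟩: (0.3328 + 0.6549i - 0.4638 + 0.4953)/(2√2) = (0.1288 + 0.2315i)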